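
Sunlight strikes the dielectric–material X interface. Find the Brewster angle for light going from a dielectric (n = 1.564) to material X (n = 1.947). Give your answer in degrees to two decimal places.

tan θ_B = n₂/n₁ = 1.947/1.564 = 1.2449.
So θ_B = arctan 1.2449 = 51.23°.

θ_B ≈ 51.23°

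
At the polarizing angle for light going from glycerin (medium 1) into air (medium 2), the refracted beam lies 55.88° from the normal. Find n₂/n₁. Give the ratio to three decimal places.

At Brewster incidence θ_B = 90° − θ_t = 90° − 55.88° = 34.12°.
tan θ_B = n₂/n₁, so n₂/n₁ = tan 34.12° = 0.678.

n₂/n₁ ≈ 0.678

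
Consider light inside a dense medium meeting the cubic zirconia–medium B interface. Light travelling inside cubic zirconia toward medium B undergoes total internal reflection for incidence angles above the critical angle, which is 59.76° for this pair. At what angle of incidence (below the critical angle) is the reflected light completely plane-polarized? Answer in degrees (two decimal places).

sin θ_c = n₂/n₁, so n₂/n₁ = sin 59.76° = 0.8639.
Brewster: tan θ_B = n₂/n₁ = 0.8639.
θ_B = arctan(0.8639) = 40.82°.

θ_B ≈ 40.82°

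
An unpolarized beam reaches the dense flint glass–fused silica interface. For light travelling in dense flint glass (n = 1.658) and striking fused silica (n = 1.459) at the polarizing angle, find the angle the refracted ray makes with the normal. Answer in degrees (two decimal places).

tan θ_B = n₂/n₁ = 1.459/1.658 = 0.8800, so θ_B = 41.35°.
The refracted ray is perpendicular to the reflected ray, so θ_t = 90° − θ_B = 48.65°.

θ_t ≈ 48.65°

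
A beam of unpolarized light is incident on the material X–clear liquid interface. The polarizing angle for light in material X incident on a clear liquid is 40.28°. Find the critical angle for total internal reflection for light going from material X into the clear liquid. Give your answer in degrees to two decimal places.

θ_c ≈ 57.94°

From Brewster, n₂/n₁ = tan θ_B = tan 40.28° = 0.8475.
Then sin θ_c = n₂/n₁ = 0.8475, so θ_c = arcsin 0.8475 = 57.94°.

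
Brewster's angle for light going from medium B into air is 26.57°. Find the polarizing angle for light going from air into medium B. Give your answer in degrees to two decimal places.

θ_B' ≈ 63.43°

Reversing the direction swaps n₁ and n₂, so tan θ_B' = 1/tan θ_B and θ_B' = 90° − θ_B.
Hence θ_B' = 90° − 26.57° = 63.43°.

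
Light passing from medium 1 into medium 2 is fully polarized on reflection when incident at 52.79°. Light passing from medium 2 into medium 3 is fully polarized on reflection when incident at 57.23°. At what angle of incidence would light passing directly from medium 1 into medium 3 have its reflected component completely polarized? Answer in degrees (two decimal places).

θ_B ≈ 63.95°

tan θ_B(1→2) = n₂/n₁ = tan 52.79° = 1.3170.
tan θ_B(2→3) = n₃/n₂ = tan 57.23° = 1.5535.
So n₃/n₁ = (n₂/n₁)(n₃/n₂) = 1.3170 × 1.5535 = 2.0459.
θ_B(1→3) = arctan(2.0459) = 63.95°.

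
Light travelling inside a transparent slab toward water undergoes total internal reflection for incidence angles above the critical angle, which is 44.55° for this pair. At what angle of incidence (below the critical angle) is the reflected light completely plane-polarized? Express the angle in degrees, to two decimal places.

θ_B ≈ 35.05°

At the critical angle sin θ_c = n₂/n₁, giving n₂/n₁ = sin 44.55° = 0.7015.
Then tan θ_B = n₂/n₁ = 0.7015, so θ_B = arctan 0.7015 = 35.05°.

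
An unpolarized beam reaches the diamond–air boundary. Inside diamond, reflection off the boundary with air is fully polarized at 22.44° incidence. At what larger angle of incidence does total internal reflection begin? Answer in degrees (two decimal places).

θ_c ≈ 24.39°

tan θ_B = n₂/n₁ = tan 22.44° = 0.4130.
Total internal reflection: sin θ_c = n₂/n₁ = 0.4130.
θ_c = arcsin(0.4130) = 24.39°.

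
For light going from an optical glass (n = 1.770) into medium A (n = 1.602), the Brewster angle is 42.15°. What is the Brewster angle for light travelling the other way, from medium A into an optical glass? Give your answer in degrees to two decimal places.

tan θ_B' = n₁/n₂ = 1/tan θ_B, so θ_B' = 90° − θ_B.
θ_B' = 90° − 42.15° = 47.85°.

θ_B' ≈ 47.85°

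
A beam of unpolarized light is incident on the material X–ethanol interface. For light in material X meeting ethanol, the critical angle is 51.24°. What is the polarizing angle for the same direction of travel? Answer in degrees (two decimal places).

θ_B ≈ 37.95°

n₂/n₁ = sin θ_c = sin 51.24° = 0.7798.
tan θ_B equals the same ratio, so θ_B = arctan(0.7798) = 37.95°.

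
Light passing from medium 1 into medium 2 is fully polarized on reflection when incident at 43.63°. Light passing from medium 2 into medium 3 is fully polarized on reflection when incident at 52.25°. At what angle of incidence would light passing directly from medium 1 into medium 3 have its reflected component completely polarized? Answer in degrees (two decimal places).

Each Brewster angle gives a ratio: n₂/n₁ = tan 43.63° = 0.9533, n₃/n₂ = tan 52.25° = 1.2915.
Multiplying, n₃/n₁ = 0.9533 × 1.2915 = 1.2312, and θ_B(1→3) = arctan 1.2312 = 50.92°.

θ_B ≈ 50.92°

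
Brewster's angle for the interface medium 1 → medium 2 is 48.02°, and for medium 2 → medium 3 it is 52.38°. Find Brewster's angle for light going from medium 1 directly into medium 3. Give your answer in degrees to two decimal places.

θ_B ≈ 55.26°

tan θ_B(1→2) = n₂/n₁ = tan 48.02° = 1.1114.
tan θ_B(2→3) = n₃/n₂ = tan 52.38° = 1.2976.
n₃/n₁ = 1.4421. Then tan θ_B(1→3) = n₃/n₁, so θ_B(1→3) = arctan(1.4421) = 55.26°.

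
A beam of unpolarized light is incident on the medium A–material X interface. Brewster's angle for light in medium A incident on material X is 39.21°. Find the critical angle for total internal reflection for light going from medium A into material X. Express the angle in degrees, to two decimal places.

From Brewster, n₂/n₁ = tan θ_B = tan 39.21° = 0.8159.
Then sin θ_c = n₂/n₁ = 0.8159, so θ_c = arcsin 0.8159 = 54.67°.

θ_c ≈ 54.67°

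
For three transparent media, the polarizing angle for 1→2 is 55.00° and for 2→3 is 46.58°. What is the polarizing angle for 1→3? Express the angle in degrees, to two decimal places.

θ_B ≈ 56.47°

tan θ_B(1→2) = n₂/n₁ = tan 55.00° = 1.4281.
tan θ_B(2→3) = n₃/n₂ = tan 46.58° = 1.0567.
Multiplying, n₃/n₁ = 1.4281 × 1.0567 = 1.5092, and θ_B(1→3) = arctan 1.5092 = 56.47°.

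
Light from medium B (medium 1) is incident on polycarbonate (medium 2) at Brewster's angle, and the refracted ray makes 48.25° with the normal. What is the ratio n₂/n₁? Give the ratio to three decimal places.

n₂/n₁ ≈ 0.893

θ_B + θ_t = 90°, so θ_B = 90° − 48.25° = 41.75°.
Then n₂/n₁ = tan θ_B = tan 41.75° = 0.893.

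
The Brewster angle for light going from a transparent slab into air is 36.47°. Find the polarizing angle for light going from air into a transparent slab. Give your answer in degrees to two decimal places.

θ_B' ≈ 53.53°

tan θ_B' = n₁/n₂ = 1/tan θ_B, so θ_B' = 90° − θ_B.
θ_B' = 90° − 36.47° = 53.53°.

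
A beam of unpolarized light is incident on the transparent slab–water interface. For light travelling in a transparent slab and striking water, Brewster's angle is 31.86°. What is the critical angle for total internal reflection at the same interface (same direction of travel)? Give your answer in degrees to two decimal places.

From Brewster, n₂/n₁ = tan θ_B = tan 31.86° = 0.6215.
Then sin θ_c = n₂/n₁ = 0.6215, so θ_c = arcsin 0.6215 = 38.42°.

θ_c ≈ 38.42°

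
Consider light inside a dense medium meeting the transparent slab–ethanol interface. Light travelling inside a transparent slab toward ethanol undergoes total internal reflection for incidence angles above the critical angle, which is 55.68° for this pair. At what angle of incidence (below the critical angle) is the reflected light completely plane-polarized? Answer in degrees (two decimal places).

At the critical angle sin θ_c = n₂/n₁, giving n₂/n₁ = sin 55.68° = 0.8259.
Then tan θ_B = n₂/n₁ = 0.8259, so θ_B = arctan 0.8259 = 39.55°.

θ_B ≈ 39.55°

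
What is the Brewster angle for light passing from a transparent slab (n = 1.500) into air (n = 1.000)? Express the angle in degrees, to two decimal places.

Brewster's condition: tan θ_B = n₂/n₁ = 1.000/1.500 = 0.6667. Taking the arctangent, θ_B = 33.69°.

θ_B ≈ 33.69°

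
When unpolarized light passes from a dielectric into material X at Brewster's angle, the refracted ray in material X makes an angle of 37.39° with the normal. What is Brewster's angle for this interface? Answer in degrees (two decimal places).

Brewster's condition makes the reflected and refracted beams perpendicular: θ_B + θ_t = 90°.
So θ_B = 90° − θ_t = 90° − 37.39° = 52.61°.

θ_B ≈ 52.61°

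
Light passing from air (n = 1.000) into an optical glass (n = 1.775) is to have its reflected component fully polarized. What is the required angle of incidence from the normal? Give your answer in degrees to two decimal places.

θ_B ≈ 60.60°

tan θ_B = n₂/n₁ = 1.775/1.000 = 1.7750. Taking the arctangent, θ_B = 60.60°.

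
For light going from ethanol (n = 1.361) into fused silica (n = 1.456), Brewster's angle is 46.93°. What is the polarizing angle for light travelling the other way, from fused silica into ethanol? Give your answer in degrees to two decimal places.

θ_B' ≈ 43.07°

The two Brewster angles are complementary: θ_B' = 90° − θ_B = 90° − 46.93° = 43.07°.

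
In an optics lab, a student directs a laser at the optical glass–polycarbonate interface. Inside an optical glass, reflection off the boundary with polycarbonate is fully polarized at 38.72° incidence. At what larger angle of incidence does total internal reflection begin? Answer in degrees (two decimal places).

θ_c ≈ 53.30°

tan θ_B = n₂/n₁ = tan 38.72° = 0.8017.
Total internal reflection: sin θ_c = n₂/n₁ = 0.8017.
θ_c = arcsin(0.8017) = 53.30°.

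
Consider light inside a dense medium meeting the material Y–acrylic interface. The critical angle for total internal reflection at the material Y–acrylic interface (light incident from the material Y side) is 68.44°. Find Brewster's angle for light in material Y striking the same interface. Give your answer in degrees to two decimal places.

n₂/n₁ = sin θ_c = sin 68.44° = 0.9300.
tan θ_B equals the same ratio, so θ_B = arctan(0.9300) = 42.92°.

θ_B ≈ 42.92°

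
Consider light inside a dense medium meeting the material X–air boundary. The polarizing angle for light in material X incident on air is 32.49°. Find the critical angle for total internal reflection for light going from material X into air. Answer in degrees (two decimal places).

tan θ_B = n₂/n₁ = tan 32.49° = 0.6368.
Total internal reflection: sin θ_c = n₂/n₁ = 0.6368.
θ_c = arcsin(0.6368) = 39.56°.

θ_c ≈ 39.56°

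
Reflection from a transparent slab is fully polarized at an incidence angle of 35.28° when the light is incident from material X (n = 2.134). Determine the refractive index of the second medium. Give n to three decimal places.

n ≈ 1.510

Brewster's law: tan θ_B = n₂/n₁ (light incident in material X, refracted into a transparent slab).
n₂ = n₁ tan θ_B = 2.134 × tan 35.28° = 1.510.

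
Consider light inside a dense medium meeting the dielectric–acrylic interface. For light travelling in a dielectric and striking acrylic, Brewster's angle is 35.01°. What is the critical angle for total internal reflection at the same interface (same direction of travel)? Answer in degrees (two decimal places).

θ_c ≈ 44.46°

tan θ_B = n₂/n₁ = tan 35.01° = 0.7005.
Total internal reflection: sin θ_c = n₂/n₁ = 0.7005.
θ_c = arcsin(0.7005) = 44.46°.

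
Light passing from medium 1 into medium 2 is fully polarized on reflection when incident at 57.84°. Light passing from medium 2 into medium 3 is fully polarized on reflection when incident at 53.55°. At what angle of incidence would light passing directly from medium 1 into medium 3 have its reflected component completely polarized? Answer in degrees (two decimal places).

θ_B ≈ 65.09°

Each Brewster angle gives a ratio: n₂/n₁ = tan 57.84° = 1.5904, n₃/n₂ = tan 53.55° = 1.3539.
Multiplying, n₃/n₁ = 1.5904 × 1.3539 = 2.1533, and θ_B(1→3) = arctan 2.1533 = 65.09°.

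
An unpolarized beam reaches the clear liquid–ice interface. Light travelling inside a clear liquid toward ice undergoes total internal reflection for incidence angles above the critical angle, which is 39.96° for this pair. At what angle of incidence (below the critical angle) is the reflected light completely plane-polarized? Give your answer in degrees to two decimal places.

θ_B ≈ 32.71°

n₂/n₁ = sin θ_c = sin 39.96° = 0.6423.
tan θ_B equals the same ratio, so θ_B = arctan(0.6423) = 32.71°.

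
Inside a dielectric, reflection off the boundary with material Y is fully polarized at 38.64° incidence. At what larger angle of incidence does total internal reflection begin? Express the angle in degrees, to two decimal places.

n₂/n₁ = tan 38.64° = 0.7994; the critical angle satisfies sin θ_c = n₂/n₁.
θ_c = arcsin(0.7994) = 53.08°.

θ_c ≈ 53.08°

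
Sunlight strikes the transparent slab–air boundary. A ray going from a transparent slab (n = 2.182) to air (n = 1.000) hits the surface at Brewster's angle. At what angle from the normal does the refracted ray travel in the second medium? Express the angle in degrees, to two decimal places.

θ_t ≈ 65.38°

First find Brewster's angle: tan θ_B = 1.000/2.182 = 0.4583, giving θ_B = 24.62°.
At Brewster's angle the reflected and refracted rays are perpendicular, so θ_t = 90° − θ_B = 90° − 24.62° = 65.38°.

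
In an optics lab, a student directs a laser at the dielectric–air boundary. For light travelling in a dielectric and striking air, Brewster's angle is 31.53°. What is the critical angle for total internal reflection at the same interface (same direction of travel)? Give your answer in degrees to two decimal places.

tan θ_B = n₂/n₁ = tan 31.53° = 0.6135.
Total internal reflection: sin θ_c = n₂/n₁ = 0.6135.
θ_c = arcsin(0.6135) = 37.84°.

θ_c ≈ 37.84°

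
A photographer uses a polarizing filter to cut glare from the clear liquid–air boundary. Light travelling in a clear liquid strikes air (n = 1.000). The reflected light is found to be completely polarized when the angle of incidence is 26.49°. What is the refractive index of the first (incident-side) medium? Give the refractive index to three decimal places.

At the polarizing angle, tan θ_B = n₂/n₁ with n₁ on the incident side (a clear liquid) and n₂ on the transmitted side (air).
n₁ = n₂ / tan θ_B = 1.000 / tan 26.49° = 2.007.

n ≈ 2.007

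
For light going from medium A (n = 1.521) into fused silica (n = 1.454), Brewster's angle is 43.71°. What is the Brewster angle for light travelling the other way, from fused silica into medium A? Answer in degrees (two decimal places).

tan θ_B' = n₁/n₂ = 1/tan θ_B, so θ_B' = 90° − θ_B.
θ_B' = 90° − 43.71° = 46.29°.

θ_B' ≈ 46.29°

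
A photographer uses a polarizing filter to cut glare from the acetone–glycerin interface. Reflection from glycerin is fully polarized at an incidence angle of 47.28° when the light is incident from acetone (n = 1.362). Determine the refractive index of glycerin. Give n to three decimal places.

Brewster's law: tan θ_B = n₂/n₁ (light incident in acetone, refracted into glycerin).
n₂ = n₁ tan θ_B = 1.362 × tan 47.28° = 1.475.

n ≈ 1.475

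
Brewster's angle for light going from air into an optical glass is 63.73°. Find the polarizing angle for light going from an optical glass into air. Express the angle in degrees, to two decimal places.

Reversing the direction swaps n₁ and n₂, so tan θ_B' = 1/tan θ_B and θ_B' = 90° − θ_B.
Hence θ_B' = 90° − 63.73° = 26.27°.

θ_B' ≈ 26.27°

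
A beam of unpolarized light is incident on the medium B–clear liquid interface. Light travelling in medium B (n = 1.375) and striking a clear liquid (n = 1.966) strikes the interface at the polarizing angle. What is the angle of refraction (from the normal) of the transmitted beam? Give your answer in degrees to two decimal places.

θ_B = arctan(n₂/n₁) = arctan(1.966/1.375) = 55.03°.
Since θ_B + θ_t = 90° at Brewster incidence, θ_t = 90° − 55.03° = 34.97°.

θ_t ≈ 34.97°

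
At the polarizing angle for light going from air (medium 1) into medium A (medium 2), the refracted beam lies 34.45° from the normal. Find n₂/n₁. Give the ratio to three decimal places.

n₂/n₁ ≈ 1.458

At Brewster incidence θ_B = 90° − θ_t = 90° − 34.45° = 55.55°.
tan θ_B = n₂/n₁, so n₂/n₁ = tan 55.55° = 1.458.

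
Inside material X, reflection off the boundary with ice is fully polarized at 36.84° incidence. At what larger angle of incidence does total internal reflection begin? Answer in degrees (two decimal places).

From Brewster, n₂/n₁ = tan θ_B = tan 36.84° = 0.7492.
Then sin θ_c = n₂/n₁ = 0.7492, so θ_c = arcsin 0.7492 = 48.52°.

θ_c ≈ 48.52°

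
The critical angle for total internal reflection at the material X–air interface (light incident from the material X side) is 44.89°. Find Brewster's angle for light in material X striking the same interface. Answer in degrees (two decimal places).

At the critical angle sin θ_c = n₂/n₁, giving n₂/n₁ = sin 44.89° = 0.7057.
Then tan θ_B = n₂/n₁ = 0.7057, so θ_B = arctan 0.7057 = 35.21°.

θ_B ≈ 35.21°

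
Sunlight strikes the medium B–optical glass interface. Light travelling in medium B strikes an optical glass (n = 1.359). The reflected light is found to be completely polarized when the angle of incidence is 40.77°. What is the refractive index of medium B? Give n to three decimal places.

n ≈ 1.576

At the Brewster angle, tan θ_B = n₂/n₁ with n₁ on the incident side (medium B) and n₂ on the transmitted side (an optical glass).
n₁ = n₂ / tan θ_B = 1.359 / tan 40.77° = 1.576.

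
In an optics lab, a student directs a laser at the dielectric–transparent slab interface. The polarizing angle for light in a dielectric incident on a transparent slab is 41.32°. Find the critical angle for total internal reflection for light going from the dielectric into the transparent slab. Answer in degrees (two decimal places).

θ_c ≈ 61.54°

From Brewster, n₂/n₁ = tan θ_B = tan 41.32° = 0.8791.
Then sin θ_c = n₂/n₁ = 0.8791, so θ_c = arcsin 0.8791 = 61.54°.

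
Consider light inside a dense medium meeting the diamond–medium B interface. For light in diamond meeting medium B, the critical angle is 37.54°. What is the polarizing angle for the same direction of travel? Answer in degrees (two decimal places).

n₂/n₁ = sin θ_c = sin 37.54° = 0.6093.
tan θ_B equals the same ratio, so θ_B = arctan(0.6093) = 31.35°.

θ_B ≈ 31.35°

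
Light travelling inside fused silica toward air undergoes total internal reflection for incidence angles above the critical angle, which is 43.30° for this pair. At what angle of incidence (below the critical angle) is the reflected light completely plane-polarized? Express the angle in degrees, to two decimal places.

n₂/n₁ = sin θ_c = sin 43.30° = 0.6858.
tan θ_B equals the same ratio, so θ_B = arctan(0.6858) = 34.44°.

θ_B ≈ 34.44°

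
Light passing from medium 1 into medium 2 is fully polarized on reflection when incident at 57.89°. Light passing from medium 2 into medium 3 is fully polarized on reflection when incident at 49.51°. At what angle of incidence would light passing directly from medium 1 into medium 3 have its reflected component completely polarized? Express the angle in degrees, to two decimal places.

θ_B ≈ 61.82°

tan θ_B(1→2) = n₂/n₁ = tan 57.89° = 1.5935.
tan θ_B(2→3) = n₃/n₂ = tan 49.51° = 1.1713.
Multiplying, n₃/n₁ = 1.5935 × 1.1713 = 1.8664, and θ_B(1→3) = arctan 1.8664 = 61.82°.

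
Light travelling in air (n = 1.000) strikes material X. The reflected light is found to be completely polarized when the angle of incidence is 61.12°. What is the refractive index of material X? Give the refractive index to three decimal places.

n ≈ 1.813

Full polarization of the reflected beam means tan θ_B = n₂/n₁, where n₁ is the incident medium (air).
n₂ = n₁ tan θ_B = 1.000 × tan 61.12° = 1.813.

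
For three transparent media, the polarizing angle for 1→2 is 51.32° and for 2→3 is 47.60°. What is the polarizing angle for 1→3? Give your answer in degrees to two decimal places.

θ_B ≈ 53.83°

n₂/n₁ = tan 51.32° = 1.2491 and n₃/n₂ = tan 47.60° = 1.0951.
n₃/n₁ = 1.3679. Then tan θ_B(1→3) = n₃/n₁, so θ_B(1→3) = arctan(1.3679) = 53.83°.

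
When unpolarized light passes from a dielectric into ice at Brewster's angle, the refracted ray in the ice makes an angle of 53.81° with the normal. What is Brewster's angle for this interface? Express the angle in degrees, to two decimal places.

Brewster's condition makes the reflected and refracted beams perpendicular: θ_B + θ_t = 90°.
θ_B = 90° − 53.81° = 36.19°.

θ_B ≈ 36.19°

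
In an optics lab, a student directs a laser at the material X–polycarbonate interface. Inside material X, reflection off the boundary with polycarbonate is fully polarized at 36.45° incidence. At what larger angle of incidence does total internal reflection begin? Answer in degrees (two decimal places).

θ_c ≈ 47.61°

n₂/n₁ = tan 36.45° = 0.7386; the critical angle satisfies sin θ_c = n₂/n₁.
θ_c = arcsin(0.7386) = 47.61°.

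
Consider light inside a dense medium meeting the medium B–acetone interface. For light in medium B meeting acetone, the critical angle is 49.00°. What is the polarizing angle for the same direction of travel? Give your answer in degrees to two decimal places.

sin θ_c = n₂/n₁, so n₂/n₁ = sin 49.00° = 0.7547.
Brewster: tan θ_B = n₂/n₁ = 0.7547.
θ_B = arctan(0.7547) = 37.04°.

θ_B ≈ 37.04°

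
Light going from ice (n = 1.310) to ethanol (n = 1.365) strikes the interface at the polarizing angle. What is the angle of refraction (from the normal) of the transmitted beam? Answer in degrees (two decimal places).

θ_t ≈ 43.82°

tan θ_B = n₂/n₁ = 1.365/1.310 = 1.0420, so θ_B = 46.18°.
Since θ_B + θ_t = 90° at Brewster incidence, θ_t = 90° − 46.18° = 43.82°.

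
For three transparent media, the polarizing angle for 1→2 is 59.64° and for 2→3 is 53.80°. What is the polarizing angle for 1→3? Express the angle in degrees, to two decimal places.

n₂/n₁ = tan 59.64° = 1.7072 and n₃/n₂ = tan 53.80° = 1.3663.
So n₃/n₁ = (n₂/n₁)(n₃/n₂) = 1.7072 × 1.3663 = 2.3326.
θ_B(1→3) = arctan(2.3326) = 66.79°.

θ_B ≈ 66.79°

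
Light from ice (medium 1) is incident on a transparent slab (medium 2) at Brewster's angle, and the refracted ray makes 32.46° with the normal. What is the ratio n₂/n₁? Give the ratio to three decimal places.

θ_B + θ_t = 90°, so θ_B = 90° − 32.46° = 57.54°.
Then n₂/n₁ = tan θ_B = tan 57.54° = 1.572.

n₂/n₁ ≈ 1.572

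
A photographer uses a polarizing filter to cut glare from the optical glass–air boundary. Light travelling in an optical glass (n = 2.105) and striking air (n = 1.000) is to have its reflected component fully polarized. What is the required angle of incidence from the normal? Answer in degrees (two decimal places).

θ_B ≈ 25.41°

At Brewster's angle the reflected and refracted rays are perpendicular, which with Snell's law gives tan θ_B = n₂/n₁.
Here n₂/n₁ = 1.000/2.105 = 0.4751, and Brewster's law gives tan θ_B = n₂/n₁.
So θ_B = arctan 0.4751 = 25.41°.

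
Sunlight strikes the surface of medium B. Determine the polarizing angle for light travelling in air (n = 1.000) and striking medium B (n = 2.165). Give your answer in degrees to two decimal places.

θ_B ≈ 65.21°

At Brewster's angle the reflected and refracted rays are perpendicular, which with Snell's law gives tan θ_B = n₂/n₁.
tan θ_B = n₂/n₁ = 2.165/1.000 = 2.1650.
θ_B = arctan(2.1650) = 65.21°.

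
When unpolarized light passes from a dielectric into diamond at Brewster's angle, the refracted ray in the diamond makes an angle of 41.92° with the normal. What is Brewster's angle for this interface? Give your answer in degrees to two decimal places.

Brewster's condition makes the reflected and refracted beams perpendicular: θ_B + θ_t = 90°.
θ_B = 90° − 41.92° = 48.08°.

θ_B ≈ 48.08°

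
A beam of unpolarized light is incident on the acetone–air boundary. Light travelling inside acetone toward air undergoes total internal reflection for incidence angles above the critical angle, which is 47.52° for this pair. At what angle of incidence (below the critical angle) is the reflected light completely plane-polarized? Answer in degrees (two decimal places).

At the critical angle sin θ_c = n₂/n₁, giving n₂/n₁ = sin 47.52° = 0.7375.
Then tan θ_B = n₂/n₁ = 0.7375, so θ_B = arctan 0.7375 = 36.41°.

θ_B ≈ 36.41°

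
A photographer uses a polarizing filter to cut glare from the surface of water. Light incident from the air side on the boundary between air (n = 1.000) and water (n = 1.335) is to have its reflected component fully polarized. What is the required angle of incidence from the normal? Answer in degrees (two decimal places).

tan θ_B = n₂/n₁ = 1.335/1.000 = 1.3350. Taking the arctangent, θ_B = 53.16°.

θ_B ≈ 53.16°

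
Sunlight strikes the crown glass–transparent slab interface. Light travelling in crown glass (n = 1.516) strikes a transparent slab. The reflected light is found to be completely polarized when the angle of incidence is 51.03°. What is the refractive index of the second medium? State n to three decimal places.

Full polarization of the reflected beam means tan θ_B = n₂/n₁, where n₁ is the incident medium (crown glass).
n₂ = n₁ tan θ_B = 1.516 × tan 51.03° = 1.874.

n ≈ 1.874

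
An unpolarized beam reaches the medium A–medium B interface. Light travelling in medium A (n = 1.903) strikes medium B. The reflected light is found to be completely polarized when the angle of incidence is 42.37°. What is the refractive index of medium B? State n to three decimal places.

At the polarizing angle, tan θ_B = n₂/n₁ with n₁ on the incident side (medium A) and n₂ on the transmitted side (medium B).
n₂ = n₁ tan θ_B = 1.903 × tan 42.37° = 1.736.

n ≈ 1.736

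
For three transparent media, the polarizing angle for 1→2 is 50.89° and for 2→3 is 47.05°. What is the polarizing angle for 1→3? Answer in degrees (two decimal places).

Each Brewster angle gives a ratio: n₂/n₁ = tan 50.89° = 1.2301, n₃/n₂ = tan 47.05° = 1.0742.
n₃/n₁ = 1.3214. Then tan θ_B(1→3) = n₃/n₁, so θ_B(1→3) = arctan(1.3214) = 52.88°.

θ_B ≈ 52.88°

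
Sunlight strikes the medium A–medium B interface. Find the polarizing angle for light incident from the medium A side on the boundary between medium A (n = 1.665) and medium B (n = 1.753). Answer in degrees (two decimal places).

Here n₂/n₁ = 1.753/1.665 = 1.0529, and Brewster's law gives tan θ_B = n₂/n₁.
θ_B = arctan(1.0529) = 46.47°.

θ_B ≈ 46.47°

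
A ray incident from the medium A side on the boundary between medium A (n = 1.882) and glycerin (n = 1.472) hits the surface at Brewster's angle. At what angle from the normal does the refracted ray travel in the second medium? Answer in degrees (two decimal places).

tan θ_B = n₂/n₁ = 1.472/1.882 = 0.7821, so θ_B = 38.03°.
At Brewster's angle the reflected and refracted rays are perpendicular, so θ_t = 90° − θ_B = 90° − 38.03° = 51.97°.

θ_t ≈ 51.97°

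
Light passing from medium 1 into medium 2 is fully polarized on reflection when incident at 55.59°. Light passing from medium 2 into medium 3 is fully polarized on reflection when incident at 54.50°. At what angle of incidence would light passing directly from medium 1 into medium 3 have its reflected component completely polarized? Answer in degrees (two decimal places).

θ_B ≈ 63.96°

n₂/n₁ = tan 55.59° = 1.4599 and n₃/n₂ = tan 54.50° = 1.4019.
So n₃/n₁ = (n₂/n₁)(n₃/n₂) = 1.4599 × 1.4019 = 2.0467.
θ_B(1→3) = arctan(2.0467) = 63.96°.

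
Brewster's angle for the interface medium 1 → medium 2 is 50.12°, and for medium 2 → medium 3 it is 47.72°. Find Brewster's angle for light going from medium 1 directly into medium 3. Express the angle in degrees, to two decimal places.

tan θ_B(1→2) = n₂/n₁ = tan 50.12° = 1.1968.
tan θ_B(2→3) = n₃/n₂ = tan 47.72° = 1.0998.
Multiplying, n₃/n₁ = 1.1968 × 1.0998 = 1.3162, and θ_B(1→3) = arctan 1.3162 = 52.77°.

θ_B ≈ 52.77°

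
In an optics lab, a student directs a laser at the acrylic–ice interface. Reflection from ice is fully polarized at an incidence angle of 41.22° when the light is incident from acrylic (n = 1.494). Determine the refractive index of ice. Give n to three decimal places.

Brewster's law: tan θ_B = n₂/n₁ (light incident in acrylic, refracted into ice).
n₂ = n₁ tan θ_B = 1.494 × tan 41.22° = 1.309.

n ≈ 1.309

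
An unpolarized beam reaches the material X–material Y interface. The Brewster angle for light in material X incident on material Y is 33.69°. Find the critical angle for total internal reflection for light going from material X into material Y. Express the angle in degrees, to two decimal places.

n₂/n₁ = tan 33.69° = 0.6667; the critical angle satisfies sin θ_c = n₂/n₁.
θ_c = arcsin(0.6667) = 41.81°.

θ_c ≈ 41.81°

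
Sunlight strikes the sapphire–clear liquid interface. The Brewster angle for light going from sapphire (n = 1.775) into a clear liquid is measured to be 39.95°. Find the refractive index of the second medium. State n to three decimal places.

n ≈ 1.487

Brewster's law: tan θ_B = n₂/n₁ (light incident in sapphire, refracted into a clear liquid).
n₂ = n₁ tan θ_B = 1.775 × tan 39.95° = 1.487.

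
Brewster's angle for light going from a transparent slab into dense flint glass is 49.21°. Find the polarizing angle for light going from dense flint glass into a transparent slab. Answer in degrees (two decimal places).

Reversing the direction swaps n₁ and n₂, so tan θ_B' = 1/tan θ_B and θ_B' = 90° − θ_B.
Hence θ_B' = 90° − 49.21° = 40.79°.

θ_B' ≈ 40.79°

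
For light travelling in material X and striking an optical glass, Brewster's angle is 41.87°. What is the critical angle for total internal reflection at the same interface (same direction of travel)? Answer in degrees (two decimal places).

θ_c ≈ 63.68°

tan θ_B = n₂/n₁ = tan 41.87° = 0.8963.
Total internal reflection: sin θ_c = n₂/n₁ = 0.8963.
θ_c = arcsin(0.8963) = 63.68°.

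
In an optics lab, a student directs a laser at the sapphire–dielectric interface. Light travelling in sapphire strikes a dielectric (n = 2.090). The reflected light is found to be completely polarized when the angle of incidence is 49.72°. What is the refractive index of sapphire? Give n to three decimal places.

n ≈ 1.771

Full polarization of the reflected beam means tan θ_B = n₂/n₁, where n₁ is the incident medium (sapphire).
n₁ = n₂ / tan θ_B = 2.090 / tan 49.72° = 1.771.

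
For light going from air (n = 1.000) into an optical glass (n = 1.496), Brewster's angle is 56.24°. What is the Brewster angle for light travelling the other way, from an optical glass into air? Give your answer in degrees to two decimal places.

tan θ_B' = n₁/n₂ = 1/tan θ_B, so θ_B' = 90° − θ_B.
θ_B' = 90° − 56.24° = 33.76°.

θ_B' ≈ 33.76°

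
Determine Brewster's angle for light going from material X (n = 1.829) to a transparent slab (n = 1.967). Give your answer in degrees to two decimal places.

θ_B ≈ 47.08°

Brewster's condition: tan θ_B = n₂/n₁ = 1.967/1.829 = 1.0755.
θ_B = arctan(1.0755) = 47.08°.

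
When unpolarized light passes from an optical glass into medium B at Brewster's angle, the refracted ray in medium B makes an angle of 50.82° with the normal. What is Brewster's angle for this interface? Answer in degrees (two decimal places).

θ_B ≈ 39.18°

Brewster's condition makes the reflected and refracted beams perpendicular: θ_B + θ_t = 90°.
θ_B = 90° − 50.82° = 39.18°.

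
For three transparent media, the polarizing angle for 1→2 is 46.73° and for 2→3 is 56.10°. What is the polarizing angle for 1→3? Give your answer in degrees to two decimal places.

θ_B ≈ 57.68°

Each Brewster angle gives a ratio: n₂/n₁ = tan 46.73° = 1.0623, n₃/n₂ = tan 56.10° = 1.4882.
Multiplying, n₃/n₁ = 1.0623 × 1.4882 = 1.5809, and θ_B(1→3) = arctan 1.5809 = 57.68°.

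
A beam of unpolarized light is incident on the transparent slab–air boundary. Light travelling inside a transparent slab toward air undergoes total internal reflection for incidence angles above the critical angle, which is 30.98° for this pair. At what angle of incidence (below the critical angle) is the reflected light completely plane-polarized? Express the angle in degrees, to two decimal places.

θ_B ≈ 27.24°

At the critical angle sin θ_c = n₂/n₁, giving n₂/n₁ = sin 30.98° = 0.5147.
Then tan θ_B = n₂/n₁ = 0.5147, so θ_B = arctan 0.5147 = 27.24°.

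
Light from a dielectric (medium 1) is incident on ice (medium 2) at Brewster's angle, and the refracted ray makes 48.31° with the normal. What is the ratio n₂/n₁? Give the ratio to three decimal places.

n₂/n₁ ≈ 0.891

θ_B + θ_t = 90°, so θ_B = 90° − 48.31° = 41.69°.
Then n₂/n₁ = tan θ_B = tan 41.69° = 0.891.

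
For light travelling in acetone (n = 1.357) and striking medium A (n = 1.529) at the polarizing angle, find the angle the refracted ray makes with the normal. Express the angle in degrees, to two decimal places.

θ_t ≈ 41.59°

θ_B = arctan(n₂/n₁) = arctan(1.529/1.357) = 48.41°.
Since θ_B + θ_t = 90° at Brewster incidence, θ_t = 90° − 48.41° = 41.59°.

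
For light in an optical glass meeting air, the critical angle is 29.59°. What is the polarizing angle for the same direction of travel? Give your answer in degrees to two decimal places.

θ_B ≈ 26.28°

sin θ_c = n₂/n₁, so n₂/n₁ = sin 29.59° = 0.4938.
Brewster: tan θ_B = n₂/n₁ = 0.4938.
θ_B = arctan(0.4938) = 26.28°.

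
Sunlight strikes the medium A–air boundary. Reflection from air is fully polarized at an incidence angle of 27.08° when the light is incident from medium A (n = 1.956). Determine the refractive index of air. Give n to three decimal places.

n ≈ 1.000

At Brewster's angle, tan θ_B = n₂/n₁ with n₁ on the incident side (medium A) and n₂ on the transmitted side (air).
n₂ = n₁ tan θ_B = 1.956 × tan 27.08° = 1.000.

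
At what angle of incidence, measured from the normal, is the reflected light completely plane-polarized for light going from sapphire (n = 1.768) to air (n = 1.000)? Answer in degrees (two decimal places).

Here n₂/n₁ = 1.000/1.768 = 0.5656, and Brewster's law gives tan θ_B = n₂/n₁.
θ_B = arctan(0.5656) = 29.49°.

θ_B ≈ 29.49°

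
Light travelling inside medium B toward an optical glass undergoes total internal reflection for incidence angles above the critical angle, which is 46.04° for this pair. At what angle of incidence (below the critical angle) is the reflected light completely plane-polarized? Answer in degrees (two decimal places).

At the critical angle sin θ_c = n₂/n₁, giving n₂/n₁ = sin 46.04° = 0.7198.
Then tan θ_B = n₂/n₁ = 0.7198, so θ_B = arctan 0.7198 = 35.75°.

θ_B ≈ 35.75°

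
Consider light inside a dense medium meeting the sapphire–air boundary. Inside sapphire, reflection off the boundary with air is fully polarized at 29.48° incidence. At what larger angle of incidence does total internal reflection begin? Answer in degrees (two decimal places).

θ_c ≈ 34.42°

tan θ_B = n₂/n₁ = tan 29.48° = 0.5653.
Total internal reflection: sin θ_c = n₂/n₁ = 0.5653.
θ_c = arcsin(0.5653) = 34.42°.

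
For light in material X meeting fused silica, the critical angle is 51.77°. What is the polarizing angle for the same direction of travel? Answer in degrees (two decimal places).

n₂/n₁ = sin θ_c = sin 51.77° = 0.7855.
tan θ_B equals the same ratio, so θ_B = arctan(0.7855) = 38.15°.

θ_B ≈ 38.15°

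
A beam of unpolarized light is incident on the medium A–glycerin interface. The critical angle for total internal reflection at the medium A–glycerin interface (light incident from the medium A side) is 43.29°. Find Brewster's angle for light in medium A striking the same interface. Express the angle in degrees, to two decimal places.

n₂/n₁ = sin θ_c = sin 43.29° = 0.6857.
tan θ_B equals the same ratio, so θ_B = arctan(0.6857) = 34.44°.

θ_B ≈ 34.44°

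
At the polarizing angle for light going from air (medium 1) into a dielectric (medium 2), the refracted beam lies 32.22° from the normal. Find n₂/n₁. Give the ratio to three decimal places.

n₂/n₁ ≈ 1.587

At Brewster incidence θ_B = 90° − θ_t = 90° − 32.22° = 57.78°.
Then n₂/n₁ = tan θ_B = tan 57.78° = 1.587.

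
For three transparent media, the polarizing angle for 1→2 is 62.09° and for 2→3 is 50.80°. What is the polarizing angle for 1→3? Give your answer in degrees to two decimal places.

θ_B ≈ 66.64°

n₂/n₁ = tan 62.09° = 1.8879 and n₃/n₂ = tan 50.80° = 1.2261.
So n₃/n₁ = (n₂/n₁)(n₃/n₂) = 1.8879 × 1.2261 = 2.3148.
θ_B(1→3) = arctan(2.3148) = 66.64°.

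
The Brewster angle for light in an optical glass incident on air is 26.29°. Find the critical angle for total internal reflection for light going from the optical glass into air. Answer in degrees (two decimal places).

θ_c ≈ 29.60°

n₂/n₁ = tan 26.29° = 0.4940; the critical angle satisfies sin θ_c = n₂/n₁.
θ_c = arcsin(0.4940) = 29.60°.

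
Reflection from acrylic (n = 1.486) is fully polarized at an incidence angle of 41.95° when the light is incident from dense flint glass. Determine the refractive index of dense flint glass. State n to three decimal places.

n ≈ 1.653

Full polarization of the reflected beam means tan θ_B = n₂/n₁, where n₁ is the incident medium (dense flint glass).
n₁ = n₂ / tan θ_B = 1.486 / tan 41.95° = 1.653.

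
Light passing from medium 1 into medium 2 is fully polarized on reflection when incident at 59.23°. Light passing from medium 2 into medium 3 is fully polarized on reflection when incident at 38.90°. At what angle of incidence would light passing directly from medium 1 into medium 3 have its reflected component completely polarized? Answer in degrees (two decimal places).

n₂/n₁ = tan 59.23° = 1.6795 and n₃/n₂ = tan 38.90° = 0.8069.
n₃/n₁ = 1.3552. Then tan θ_B(1→3) = n₃/n₁, so θ_B(1→3) = arctan(1.3552) = 53.58°.

θ_B ≈ 53.58°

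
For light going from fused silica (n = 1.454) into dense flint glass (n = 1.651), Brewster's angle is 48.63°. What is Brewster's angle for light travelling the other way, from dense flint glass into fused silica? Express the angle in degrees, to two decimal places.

Reversing the direction swaps n₁ and n₂, so tan θ_B' = 1/tan θ_B and θ_B' = 90° − θ_B.
Hence θ_B' = 90° − 48.63° = 41.37°.

θ_B' ≈ 41.37°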